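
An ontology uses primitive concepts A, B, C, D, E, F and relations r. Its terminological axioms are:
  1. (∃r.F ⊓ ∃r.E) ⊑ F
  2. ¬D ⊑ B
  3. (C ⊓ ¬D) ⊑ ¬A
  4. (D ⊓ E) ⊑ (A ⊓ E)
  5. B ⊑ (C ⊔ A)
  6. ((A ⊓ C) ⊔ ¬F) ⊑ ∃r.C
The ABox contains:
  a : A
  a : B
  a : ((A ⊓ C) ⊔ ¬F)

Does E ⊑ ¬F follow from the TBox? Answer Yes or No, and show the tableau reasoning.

No

1. E ⊑ ¬F  ⇔  (E ⊓ F) unsat w.r.t. T
   open: L(x₀) ⊇ {A, D, E, F, ¬B, …}
2. Hence E ⊑ ¬F: not entailed.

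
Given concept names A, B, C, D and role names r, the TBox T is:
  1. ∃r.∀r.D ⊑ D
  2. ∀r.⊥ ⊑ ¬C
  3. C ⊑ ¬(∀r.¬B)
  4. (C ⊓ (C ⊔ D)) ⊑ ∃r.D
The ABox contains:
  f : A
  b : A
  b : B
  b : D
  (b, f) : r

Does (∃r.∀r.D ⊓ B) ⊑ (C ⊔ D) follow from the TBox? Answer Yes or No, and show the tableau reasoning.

Yes

1. (∃r.∀r.D ⊓ B) ⊑ (C ⊔ D)  ⇔  ((∃r.∀r.D ⊓ B) ⊓ (¬C ⊓ ¬D)) unsat w.r.t. T
   all branches close; clash {D, ¬D} at x₀
2. Hence (∃r.∀r.D ⊓ B) ⊑ (C ⊔ D): entailed.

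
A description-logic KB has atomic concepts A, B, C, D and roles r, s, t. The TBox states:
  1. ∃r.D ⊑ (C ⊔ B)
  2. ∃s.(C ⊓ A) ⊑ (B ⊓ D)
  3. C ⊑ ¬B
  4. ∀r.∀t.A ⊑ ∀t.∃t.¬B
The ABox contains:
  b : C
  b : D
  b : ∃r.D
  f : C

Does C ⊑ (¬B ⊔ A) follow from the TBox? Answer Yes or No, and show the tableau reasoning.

Yes

1. C ⊑ (¬B ⊔ A)  ⇔  (C ⊓ (B ⊓ ¬A)) unsat w.r.t. T
   all branches close; clash {B, ¬B} at x₀
2. Hence C ⊑ (¬B ⊔ A): entailed.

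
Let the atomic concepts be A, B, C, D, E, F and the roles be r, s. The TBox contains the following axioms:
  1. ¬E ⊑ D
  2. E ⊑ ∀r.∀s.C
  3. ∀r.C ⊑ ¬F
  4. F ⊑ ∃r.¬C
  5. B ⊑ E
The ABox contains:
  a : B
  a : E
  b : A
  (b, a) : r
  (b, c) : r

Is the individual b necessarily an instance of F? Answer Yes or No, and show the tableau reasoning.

No

1. b : F?  L(b) = {A} ∪ {¬F}
   open: L(b) ⊇ {A, E, ¬F, ∀r.∀s.C} — b ∉ F possible
2. Hence b : F: not entailed.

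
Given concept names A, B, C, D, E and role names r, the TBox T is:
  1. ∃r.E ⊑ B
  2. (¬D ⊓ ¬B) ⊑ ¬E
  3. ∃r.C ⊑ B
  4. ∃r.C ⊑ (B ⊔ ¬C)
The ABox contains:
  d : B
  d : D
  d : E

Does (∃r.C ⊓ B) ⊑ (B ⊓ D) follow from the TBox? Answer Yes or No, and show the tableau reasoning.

No

1. (∃r.C ⊓ B) ⊑ (B ⊓ D)  ⇔  ((∃r.C ⊓ B) ⊓ (¬B ⊔ ¬D)) unsat w.r.t. T
   apply at x₀: ∃r.C⊑(B ⊔ ¬C)
   open: L(x₀) ⊇ {B, ¬D, ∃r.C} (+ ∃-successors)
2. Hence (∃r.C ⊓ B) ⊑ (B ⊓ D): not entailed.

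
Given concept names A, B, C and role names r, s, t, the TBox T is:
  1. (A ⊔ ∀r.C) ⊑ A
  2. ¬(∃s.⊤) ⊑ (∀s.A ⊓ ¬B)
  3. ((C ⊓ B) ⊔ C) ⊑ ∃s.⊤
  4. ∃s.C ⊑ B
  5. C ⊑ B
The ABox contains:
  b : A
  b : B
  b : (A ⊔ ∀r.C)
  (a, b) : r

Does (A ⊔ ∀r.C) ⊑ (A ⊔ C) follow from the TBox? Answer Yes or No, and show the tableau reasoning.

1. (A ⊔ ∀r.C) ⊑ (A ⊔ C)  ⇔  ((A ⊔ ∀r.C) ⊓ (¬A ⊓ ¬C)) unsat w.r.t. T
   all branches close; clash {B, ¬B} at x₀
2. Hence (A ⊔ ∀r.C) ⊑ (A ⊔ C): entailed.

Yes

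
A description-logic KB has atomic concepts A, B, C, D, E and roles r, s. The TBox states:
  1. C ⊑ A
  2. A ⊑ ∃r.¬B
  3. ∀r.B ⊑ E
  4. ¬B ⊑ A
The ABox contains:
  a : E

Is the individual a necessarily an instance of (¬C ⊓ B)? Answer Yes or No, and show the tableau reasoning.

No

1. a : (¬C ⊓ B)?  L(a) = {E} ∪ {(C ⊔ ¬B)}
   open: L(a) ⊇ {A, B, C, E, ∃r.¬B} (+ ∃-successors) — a ∉ (¬C ⊓ B) possible
2. Hence a : (¬C ⊓ B): not entailed.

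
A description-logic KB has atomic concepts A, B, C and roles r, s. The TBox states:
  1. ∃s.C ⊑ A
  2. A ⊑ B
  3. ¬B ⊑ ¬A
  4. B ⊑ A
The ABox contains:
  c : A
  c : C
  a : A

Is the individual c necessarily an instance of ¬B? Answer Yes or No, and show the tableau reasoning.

No

1. c : ¬B?  L(c) = {A, C} ∪ {B}
   open: L(c) ⊇ {A, B, C} — c ∉ ¬B possible
2. Hence c : ¬B: not entailed.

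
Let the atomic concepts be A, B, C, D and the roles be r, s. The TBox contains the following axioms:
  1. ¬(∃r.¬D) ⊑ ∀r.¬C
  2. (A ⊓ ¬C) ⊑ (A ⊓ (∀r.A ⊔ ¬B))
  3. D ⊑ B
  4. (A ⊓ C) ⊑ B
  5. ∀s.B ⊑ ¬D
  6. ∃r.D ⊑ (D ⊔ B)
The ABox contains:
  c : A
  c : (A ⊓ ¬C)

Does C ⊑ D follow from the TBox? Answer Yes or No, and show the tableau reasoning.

No

1. C ⊑ D  ⇔  (C ⊓ ¬D) unsat w.r.t. T
   open: L(x₀) ⊇ {C, ¬A, ¬D, ∀r.¬D, ∃r.¬D} (+ ∃-successors)
2. Hence C ⊑ D: not entailed.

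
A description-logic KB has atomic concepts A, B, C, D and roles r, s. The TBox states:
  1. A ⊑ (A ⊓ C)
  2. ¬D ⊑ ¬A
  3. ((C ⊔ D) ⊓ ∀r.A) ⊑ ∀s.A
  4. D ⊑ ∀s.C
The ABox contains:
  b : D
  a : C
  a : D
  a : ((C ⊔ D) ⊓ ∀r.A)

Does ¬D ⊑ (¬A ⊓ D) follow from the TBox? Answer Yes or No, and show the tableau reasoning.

1. ¬D ⊑ (¬A ⊓ D)  ⇔  (¬D ⊓ (A ⊔ ¬D)) unsat w.r.t. T
   apply at x₀: ¬D⊑¬A
   open: L(x₀) ⊇ {¬A, ¬C, ¬D}
2. Hence ¬D ⊑ (¬A ⊓ D): not entailed.

No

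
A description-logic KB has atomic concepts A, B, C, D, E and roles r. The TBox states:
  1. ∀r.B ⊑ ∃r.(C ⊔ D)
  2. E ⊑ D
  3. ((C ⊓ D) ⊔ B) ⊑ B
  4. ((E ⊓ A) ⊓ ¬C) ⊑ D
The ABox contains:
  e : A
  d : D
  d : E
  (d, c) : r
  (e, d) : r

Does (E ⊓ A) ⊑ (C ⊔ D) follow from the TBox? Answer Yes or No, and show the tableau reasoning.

1. (E ⊓ A) ⊑ (C ⊔ D)  ⇔  ((E ⊓ A) ⊓ (¬C ⊓ ¬D)) unsat w.r.t. T
   all branches close; clash {D, ¬D} at x₀
2. Hence (E ⊓ A) ⊑ (C ⊔ D): entailed.

Yes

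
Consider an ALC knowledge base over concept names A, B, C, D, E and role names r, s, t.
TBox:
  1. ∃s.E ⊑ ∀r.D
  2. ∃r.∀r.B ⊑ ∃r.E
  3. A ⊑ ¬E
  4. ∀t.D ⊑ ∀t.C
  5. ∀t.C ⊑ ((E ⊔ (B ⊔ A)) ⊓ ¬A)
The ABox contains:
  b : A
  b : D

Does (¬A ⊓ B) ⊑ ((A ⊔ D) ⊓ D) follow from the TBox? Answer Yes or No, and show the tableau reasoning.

1. (¬A ⊓ B) ⊑ ((A ⊔ D) ⊓ D)  ⇔  ((¬A ⊓ B) ⊓ ((¬A ⊓ ¬D) ⊔ ¬D)) unsat w.r.t. T
   open: L(x₀) ⊇ {B, ¬A, ¬D, ∀r.∃r.¬B, ∀s.¬E, …} (+ ∃-successors)
2. Hence (¬A ⊓ B) ⊑ ((A ⊔ D) ⊓ D): not entailed.

No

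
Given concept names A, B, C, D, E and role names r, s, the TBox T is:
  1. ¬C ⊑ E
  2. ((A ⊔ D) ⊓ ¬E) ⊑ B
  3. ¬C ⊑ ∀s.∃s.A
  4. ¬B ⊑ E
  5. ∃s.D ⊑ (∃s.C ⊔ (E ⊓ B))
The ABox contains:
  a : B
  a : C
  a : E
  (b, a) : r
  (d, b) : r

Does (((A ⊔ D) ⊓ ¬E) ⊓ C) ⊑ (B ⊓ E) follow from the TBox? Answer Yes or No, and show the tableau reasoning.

1. (((A ⊔ D) ⊓ ¬E) ⊓ C) ⊑ (B ⊓ E)  ⇔  ((((A ⊔ D) ⊓ ¬E) ⊓ C) ⊓ (¬B ⊔ ¬E)) unsat w.r.t. T
   apply at x₀: ((A ⊔ D) ⊓ ¬E)⊑B
   open: L(x₀) ⊇ {A, B, C, ¬E, ∀s.¬D}
2. Hence (((A ⊔ D) ⊓ ¬E) ⊓ C) ⊑ (B ⊓ E): not entailed.

No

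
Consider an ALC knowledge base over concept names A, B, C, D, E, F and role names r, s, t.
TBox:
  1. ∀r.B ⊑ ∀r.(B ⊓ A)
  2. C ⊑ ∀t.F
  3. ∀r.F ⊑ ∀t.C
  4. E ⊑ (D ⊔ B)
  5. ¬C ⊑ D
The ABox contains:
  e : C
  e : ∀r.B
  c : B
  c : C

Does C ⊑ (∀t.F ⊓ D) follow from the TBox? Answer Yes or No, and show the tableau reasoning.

1. C ⊑ (∀t.F ⊓ D)  ⇔  (C ⊓ (∃t.¬F ⊔ ¬D)) unsat w.r.t. T
   apply at x₀: C⊑∀t.F
   open: L(x₀) ⊇ {C, ¬D, ¬E, ∀t.F, ∃r.¬B, …} (+ ∃-successors)
2. Hence C ⊑ (∀t.F ⊓ D): not entailed.

No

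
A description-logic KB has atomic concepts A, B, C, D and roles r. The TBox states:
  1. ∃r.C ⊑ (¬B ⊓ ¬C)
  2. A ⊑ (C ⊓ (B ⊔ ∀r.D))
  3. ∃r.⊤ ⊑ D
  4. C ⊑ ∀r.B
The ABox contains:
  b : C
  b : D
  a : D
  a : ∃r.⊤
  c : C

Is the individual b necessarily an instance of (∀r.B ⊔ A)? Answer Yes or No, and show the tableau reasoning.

Yes

1. b : (∀r.B ⊔ A)?  L(b) = {C, D} ∪ {(∃r.¬B ⊓ ¬A)}
   clash {C, ¬C} at b — b ∈ (∀r.B ⊔ A)
2. Hence b : (∀r.B ⊔ A): entailed.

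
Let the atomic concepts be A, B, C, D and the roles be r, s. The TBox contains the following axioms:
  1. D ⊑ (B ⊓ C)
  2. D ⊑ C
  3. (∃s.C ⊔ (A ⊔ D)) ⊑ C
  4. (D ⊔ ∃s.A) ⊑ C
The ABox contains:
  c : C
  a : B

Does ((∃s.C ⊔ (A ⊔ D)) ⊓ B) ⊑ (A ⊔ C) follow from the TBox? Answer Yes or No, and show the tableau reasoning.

Yes

1. ((∃s.C ⊔ (A ⊔ D)) ⊓ B) ⊑ (A ⊔ C)  ⇔  (((∃s.C ⊔ (A ⊔ D)) ⊓ B) ⊓ (¬A ⊓ ¬C)) unsat w.r.t. T
   all branches close; clash {C, ¬C} at x₀
2. Hence ((∃s.C ⊔ (A ⊔ D)) ⊓ B) ⊑ (A ⊔ C): entailed.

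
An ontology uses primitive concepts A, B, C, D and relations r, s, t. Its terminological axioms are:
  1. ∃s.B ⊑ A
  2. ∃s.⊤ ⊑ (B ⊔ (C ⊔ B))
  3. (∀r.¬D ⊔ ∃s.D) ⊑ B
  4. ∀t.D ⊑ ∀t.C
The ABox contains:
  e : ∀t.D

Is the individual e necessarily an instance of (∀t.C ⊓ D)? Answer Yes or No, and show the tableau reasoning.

No

1. e : (∀t.C ⊓ D)?  L(e) = {∀t.D} ∪ {(∃t.¬C ⊔ ¬D)}
   apply at e: ∀t.D⊑∀t.C
   open: L(e) ⊇ {¬D, ∀s.¬B, ∀s.¬D, ∀s.⊥, ∀t.C, …} (+ ∃-successors) — e ∉ (∀t.C ⊓ D) possible
2. Hence e : (∀t.C ⊓ D): not entailed.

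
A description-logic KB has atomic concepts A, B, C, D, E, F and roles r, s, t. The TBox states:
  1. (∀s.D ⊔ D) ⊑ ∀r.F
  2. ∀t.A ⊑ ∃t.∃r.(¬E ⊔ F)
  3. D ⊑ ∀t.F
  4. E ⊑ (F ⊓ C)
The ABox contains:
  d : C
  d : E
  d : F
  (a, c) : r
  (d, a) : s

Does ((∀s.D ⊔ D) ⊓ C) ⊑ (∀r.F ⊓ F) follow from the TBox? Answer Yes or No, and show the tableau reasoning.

No

1. ((∀s.D ⊔ D) ⊓ C) ⊑ (∀r.F ⊓ F)  ⇔  (((∀s.D ⊔ D) ⊓ C) ⊓ (∃r.¬F ⊔ ¬F)) unsat w.r.t. T
   apply at x₀: (∀s.D ⊔ D)⊑∀r.F
   open: L(x₀) ⊇ {C, ¬D, ¬E, ¬F, ∀r.F, …} (+ ∃-successors)
2. Hence ((∀s.D ⊔ D) ⊓ C) ⊑ (∀r.F ⊓ F): not entailed.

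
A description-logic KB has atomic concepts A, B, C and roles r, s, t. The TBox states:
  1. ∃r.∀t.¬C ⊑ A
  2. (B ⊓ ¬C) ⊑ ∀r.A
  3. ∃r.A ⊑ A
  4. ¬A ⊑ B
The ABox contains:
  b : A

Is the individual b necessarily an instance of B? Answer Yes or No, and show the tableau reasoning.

No

1. b : B?  L(b) = {A} ∪ {¬B}
   open: L(b) ⊇ {A, ¬B} — b ∉ B possible
2. Hence b : B: not entailed.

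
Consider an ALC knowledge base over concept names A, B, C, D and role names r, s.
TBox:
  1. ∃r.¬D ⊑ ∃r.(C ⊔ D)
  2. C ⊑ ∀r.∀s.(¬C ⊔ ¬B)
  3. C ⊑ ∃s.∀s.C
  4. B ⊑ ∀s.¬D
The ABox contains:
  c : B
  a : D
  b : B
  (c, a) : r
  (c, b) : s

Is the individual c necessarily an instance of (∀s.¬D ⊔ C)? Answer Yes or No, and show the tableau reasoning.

Yes

1. c : (∀s.¬D ⊔ C)?  L(c) = {B} ∪ {(∃s.D ⊓ ¬C)}
   clash {D, ¬D} at an ∃-successor — c ∈ (∀s.¬D ⊔ C)
2. Hence c : (∀s.¬D ⊔ C): entailed.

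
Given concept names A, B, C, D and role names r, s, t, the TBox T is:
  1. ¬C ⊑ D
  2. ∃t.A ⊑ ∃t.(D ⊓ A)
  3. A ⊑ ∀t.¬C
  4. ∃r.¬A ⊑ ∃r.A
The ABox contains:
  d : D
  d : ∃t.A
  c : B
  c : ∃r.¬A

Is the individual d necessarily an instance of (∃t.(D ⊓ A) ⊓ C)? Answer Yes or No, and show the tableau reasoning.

No

1. d : (∃t.(D ⊓ A) ⊓ C)?  L(d) = {D, ∃t.A} ∪ {(∀t.(¬D ⊔ ¬A) ⊔ ¬C)}
   apply at d: ∃t.A⊑∃t.(D ⊓ A)
   open: L(d) ⊇ {D, ¬A, ¬C, ∀r.A, ∃t.(D ⊓ A), …} (+ ∃-successors) — d ∉ (∃t.(D ⊓ A) ⊓ C) possible
2. Hence d : (∃t.(D ⊓ A) ⊓ C): not entailed.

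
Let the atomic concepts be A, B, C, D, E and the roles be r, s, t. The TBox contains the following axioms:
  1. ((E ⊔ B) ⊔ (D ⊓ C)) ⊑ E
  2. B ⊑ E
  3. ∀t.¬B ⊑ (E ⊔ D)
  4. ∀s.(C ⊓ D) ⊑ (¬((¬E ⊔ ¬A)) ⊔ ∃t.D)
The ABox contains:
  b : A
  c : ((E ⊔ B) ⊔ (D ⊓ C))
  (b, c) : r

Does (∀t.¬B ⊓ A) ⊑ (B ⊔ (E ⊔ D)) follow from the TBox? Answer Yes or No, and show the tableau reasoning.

Yes

1. (∀t.¬B ⊓ A) ⊑ (B ⊔ (E ⊔ D))  ⇔  ((∀t.¬B ⊓ A) ⊓ (¬B ⊓ (¬E ⊓ ¬D))) unsat w.r.t. T
   all branches close; clash {D, ¬D} at x₀
2. Hence (∀t.¬B ⊓ A) ⊑ (B ⊔ (E ⊔ D)): entailed.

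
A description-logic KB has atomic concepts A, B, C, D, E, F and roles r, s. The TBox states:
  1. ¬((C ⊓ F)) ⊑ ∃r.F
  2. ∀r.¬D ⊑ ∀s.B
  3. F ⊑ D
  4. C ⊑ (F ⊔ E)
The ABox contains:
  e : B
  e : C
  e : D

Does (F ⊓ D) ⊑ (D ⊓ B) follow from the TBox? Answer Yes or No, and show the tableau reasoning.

No

1. (F ⊓ D) ⊑ (D ⊓ B)  ⇔  ((F ⊓ D) ⊓ (¬D ⊔ ¬B)) unsat w.r.t. T
   open: L(x₀) ⊇ {C, D, F, ¬B, ∃r.D} (+ ∃-successors)
2. Hence (F ⊓ D) ⊑ (D ⊓ B): not entailed.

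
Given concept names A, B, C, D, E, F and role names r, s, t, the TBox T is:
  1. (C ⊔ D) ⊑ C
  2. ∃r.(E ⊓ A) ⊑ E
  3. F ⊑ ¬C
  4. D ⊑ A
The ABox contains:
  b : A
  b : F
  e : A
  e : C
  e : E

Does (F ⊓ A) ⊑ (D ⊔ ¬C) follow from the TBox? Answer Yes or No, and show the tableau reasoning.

Yes

1. (F ⊓ A) ⊑ (D ⊔ ¬C)  ⇔  ((F ⊓ A) ⊓ (¬D ⊓ C)) unsat w.r.t. T
   all branches close; clash {C, ¬C} at x₀
2. Hence (F ⊓ A) ⊑ (D ⊔ ¬C): entailed.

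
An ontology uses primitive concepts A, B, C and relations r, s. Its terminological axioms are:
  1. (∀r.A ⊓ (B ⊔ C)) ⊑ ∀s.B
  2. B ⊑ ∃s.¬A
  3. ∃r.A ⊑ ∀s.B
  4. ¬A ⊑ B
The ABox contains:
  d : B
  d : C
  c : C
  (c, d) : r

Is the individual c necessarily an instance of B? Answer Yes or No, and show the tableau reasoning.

1. c : B?  L(c) = {C} ∪ {¬B}
   open: L(c) ⊇ {A, C, ¬B, ∀r.¬A, ∃r.¬A} (+ ∃-successors) — c ∉ B possible
2. Hence c : B: not entailed.

No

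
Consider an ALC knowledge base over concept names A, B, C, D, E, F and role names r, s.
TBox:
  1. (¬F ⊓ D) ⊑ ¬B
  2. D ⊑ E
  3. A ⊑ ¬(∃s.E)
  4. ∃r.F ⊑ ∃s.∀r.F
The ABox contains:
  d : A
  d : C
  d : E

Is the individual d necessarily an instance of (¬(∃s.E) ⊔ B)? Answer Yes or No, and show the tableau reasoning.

1. d : (¬(∃s.E) ⊔ B)?  L(d) = {A, C, E} ∪ {(∃s.E ⊓ ¬B)}
   clash {E, ¬E} at an ∃-successor — d ∈ (¬(∃s.E) ⊔ B)
2. Hence d : (¬(∃s.E) ⊔ B): entailed.

Yes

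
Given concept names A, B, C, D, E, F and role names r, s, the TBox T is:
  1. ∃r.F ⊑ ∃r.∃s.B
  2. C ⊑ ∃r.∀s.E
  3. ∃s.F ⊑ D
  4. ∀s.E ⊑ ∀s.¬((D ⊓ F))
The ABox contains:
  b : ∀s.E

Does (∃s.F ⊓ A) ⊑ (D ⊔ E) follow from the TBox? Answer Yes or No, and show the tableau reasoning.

Yes

1. (∃s.F ⊓ A) ⊑ (D ⊔ E)  ⇔  ((∃s.F ⊓ A) ⊓ (¬D ⊓ ¬E)) unsat w.r.t. T
   all branches close; clash {D, ¬D} at x₀
2. Hence (∃s.F ⊓ A) ⊑ (D ⊔ E): entailed.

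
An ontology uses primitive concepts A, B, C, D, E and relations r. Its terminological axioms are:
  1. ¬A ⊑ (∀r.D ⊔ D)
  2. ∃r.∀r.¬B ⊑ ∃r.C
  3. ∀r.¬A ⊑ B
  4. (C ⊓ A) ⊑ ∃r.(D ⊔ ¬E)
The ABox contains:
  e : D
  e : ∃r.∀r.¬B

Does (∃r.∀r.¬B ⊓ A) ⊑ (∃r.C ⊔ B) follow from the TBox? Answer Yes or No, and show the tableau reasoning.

1. (∃r.∀r.¬B ⊓ A) ⊑ (∃r.C ⊔ B)  ⇔  ((∃r.∀r.¬B ⊓ A) ⊓ (∀r.¬C ⊓ ¬B)) unsat w.r.t. T
   all branches close; clash {B, ¬B} at x₀
2. Hence (∃r.∀r.¬B ⊓ A) ⊑ (∃r.C ⊔ B): entailed.

Yes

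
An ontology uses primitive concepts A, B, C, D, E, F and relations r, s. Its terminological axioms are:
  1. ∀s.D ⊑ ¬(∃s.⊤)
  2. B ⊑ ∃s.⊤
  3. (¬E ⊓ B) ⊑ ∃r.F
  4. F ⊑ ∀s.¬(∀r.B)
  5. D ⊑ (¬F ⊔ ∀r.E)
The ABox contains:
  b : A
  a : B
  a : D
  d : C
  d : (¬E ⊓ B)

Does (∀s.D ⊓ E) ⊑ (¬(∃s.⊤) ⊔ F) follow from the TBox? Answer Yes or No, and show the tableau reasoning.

Yes

1. (∀s.D ⊓ E) ⊑ (¬(∃s.⊤) ⊔ F)  ⇔  ((∀s.D ⊓ E) ⊓ (∃s.⊤ ⊓ ¬F)) unsat w.r.t. T
   all branches close; clash ⊥ at an ∃-successor
2. Hence (∀s.D ⊓ E) ⊑ (¬(∃s.⊤) ⊔ F): entailed.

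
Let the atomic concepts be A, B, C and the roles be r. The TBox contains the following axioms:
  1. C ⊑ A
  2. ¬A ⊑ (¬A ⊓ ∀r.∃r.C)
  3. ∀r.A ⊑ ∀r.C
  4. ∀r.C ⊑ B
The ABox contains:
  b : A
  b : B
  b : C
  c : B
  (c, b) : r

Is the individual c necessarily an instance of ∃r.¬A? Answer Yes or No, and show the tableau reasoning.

No

1. c : ∃r.¬A?  L(c) = {B} ∪ {∀r.A}
   apply at c: ∀r.A⊑∀r.C
   open: L(c) ⊇ {A, B, ¬C, ∀r.A, ∀r.C} — c ∉ ∃r.¬A possible
2. Hence c : ∃r.¬A: not entailed.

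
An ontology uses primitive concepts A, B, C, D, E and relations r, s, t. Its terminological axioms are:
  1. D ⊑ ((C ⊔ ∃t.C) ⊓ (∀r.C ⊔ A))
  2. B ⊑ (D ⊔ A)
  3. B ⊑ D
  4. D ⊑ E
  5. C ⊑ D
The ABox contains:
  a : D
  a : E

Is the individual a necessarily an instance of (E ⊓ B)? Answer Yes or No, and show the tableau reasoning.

No

1. a : (E ⊓ B)?  L(a) = {D, E} ∪ {(¬E ⊔ ¬B)}
   apply at a: D⊑((C ⊔ ∃t.C) ⊓ (∀r.C ⊔ A))
   open: L(a) ⊇ {C, D, E, ¬B, ∀r.C} — a ∉ (E ⊓ B) possible
2. Hence a : (E ⊓ B): not entailed.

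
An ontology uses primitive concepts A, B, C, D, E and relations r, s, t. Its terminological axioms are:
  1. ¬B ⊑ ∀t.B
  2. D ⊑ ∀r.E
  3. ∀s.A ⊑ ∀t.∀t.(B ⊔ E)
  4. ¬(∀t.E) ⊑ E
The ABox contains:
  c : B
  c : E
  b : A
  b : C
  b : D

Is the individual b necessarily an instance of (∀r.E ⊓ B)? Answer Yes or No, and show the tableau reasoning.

1. b : (∀r.E ⊓ B)?  L(b) = {A, C, D} ∪ {(∃r.¬E ⊔ ¬B)}
   apply at b: D⊑∀r.E
   open: L(b) ⊇ {A, C, D, ¬B, ∀r.E, …} (+ ∃-successors) — b ∉ (∀r.E ⊓ B) possible
2. Hence b : (∀r.E ⊓ B): not entailed.

No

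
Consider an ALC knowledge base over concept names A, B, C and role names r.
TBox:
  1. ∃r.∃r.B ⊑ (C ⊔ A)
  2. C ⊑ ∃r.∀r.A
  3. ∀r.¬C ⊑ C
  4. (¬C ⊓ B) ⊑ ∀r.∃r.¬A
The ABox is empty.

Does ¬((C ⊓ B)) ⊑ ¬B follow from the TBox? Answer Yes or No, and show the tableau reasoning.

1. ¬((C ⊓ B)) ⊑ ¬B  ⇔  ((¬C ⊔ ¬B) ⊓ B) unsat w.r.t. T
   open: L(x₀) ⊇ {B, ¬C, ∀r.∀r.¬B, ∀r.∃r.¬A, ∃r.C} (+ ∃-successors)
2. Hence ¬((C ⊓ B)) ⊑ ¬B: not entailed.

No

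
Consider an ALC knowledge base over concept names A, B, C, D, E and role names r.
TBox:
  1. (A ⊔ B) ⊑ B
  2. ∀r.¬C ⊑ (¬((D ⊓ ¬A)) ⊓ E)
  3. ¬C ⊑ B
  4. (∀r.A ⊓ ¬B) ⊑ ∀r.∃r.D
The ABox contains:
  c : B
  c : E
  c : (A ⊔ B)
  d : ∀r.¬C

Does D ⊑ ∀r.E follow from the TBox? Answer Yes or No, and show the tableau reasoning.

1. D ⊑ ∀r.E  ⇔  (D ⊓ ∃r.¬E) unsat w.r.t. T
   open: L(x₀) ⊇ {C, D, ¬A, ¬B, ∃r.C, …} (+ ∃-successors)
2. Hence D ⊑ ∀r.E: not entailed.

No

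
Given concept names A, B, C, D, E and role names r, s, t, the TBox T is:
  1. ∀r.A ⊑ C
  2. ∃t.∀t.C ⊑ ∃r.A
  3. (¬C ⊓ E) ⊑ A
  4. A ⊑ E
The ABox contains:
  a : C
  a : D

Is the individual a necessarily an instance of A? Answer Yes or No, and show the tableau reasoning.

1. a : A?  L(a) = {C, D} ∪ {¬A}
   open: L(a) ⊇ {C, D, ¬A, ∀t.∃t.¬C} — a ∉ A possible
2. Hence a : A: not entailed.

No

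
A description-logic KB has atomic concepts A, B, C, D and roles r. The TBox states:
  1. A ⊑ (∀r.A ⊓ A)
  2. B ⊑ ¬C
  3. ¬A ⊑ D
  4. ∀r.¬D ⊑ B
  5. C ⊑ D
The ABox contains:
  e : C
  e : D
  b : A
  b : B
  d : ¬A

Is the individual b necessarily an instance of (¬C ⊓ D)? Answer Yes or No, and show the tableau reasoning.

No

1. b : (¬C ⊓ D)?  L(b) = {A, B} ∪ {(C ⊔ ¬D)}
   apply at b: A⊑(∀r.A ⊓ A); B⊑¬C
   open: L(b) ⊇ {A, B, ¬C, ¬D, ∀r.A} — b ∉ (¬C ⊓ D) possible
2. Hence b : (¬C ⊓ D): not entailed.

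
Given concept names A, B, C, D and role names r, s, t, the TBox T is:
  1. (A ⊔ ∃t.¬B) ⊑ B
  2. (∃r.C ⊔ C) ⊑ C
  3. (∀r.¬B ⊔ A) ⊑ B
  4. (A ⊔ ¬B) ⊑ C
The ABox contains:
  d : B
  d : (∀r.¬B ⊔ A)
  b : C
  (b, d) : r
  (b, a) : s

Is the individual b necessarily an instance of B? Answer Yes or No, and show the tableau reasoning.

No

1. b : B?  L(b) = {C} ∪ {¬B}
   open: L(b) ⊇ {C, ¬A, ¬B, ∀t.B, ∃r.B} (+ ∃-successors) — b ∉ B possible
2. Hence b : B: not entailed.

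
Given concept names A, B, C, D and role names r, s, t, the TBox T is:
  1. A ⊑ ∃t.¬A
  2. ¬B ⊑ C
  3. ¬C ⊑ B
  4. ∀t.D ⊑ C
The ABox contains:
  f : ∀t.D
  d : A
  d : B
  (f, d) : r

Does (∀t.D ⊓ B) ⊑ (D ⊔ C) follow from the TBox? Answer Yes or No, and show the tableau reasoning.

1. (∀t.D ⊓ B) ⊑ (D ⊔ C)  ⇔  ((∀t.D ⊓ B) ⊓ (¬D ⊓ ¬C)) unsat w.r.t. T
   all branches close; clash {C, ¬C} at x₀
2. Hence (∀t.D ⊓ B) ⊑ (D ⊔ C): entailed.

Yes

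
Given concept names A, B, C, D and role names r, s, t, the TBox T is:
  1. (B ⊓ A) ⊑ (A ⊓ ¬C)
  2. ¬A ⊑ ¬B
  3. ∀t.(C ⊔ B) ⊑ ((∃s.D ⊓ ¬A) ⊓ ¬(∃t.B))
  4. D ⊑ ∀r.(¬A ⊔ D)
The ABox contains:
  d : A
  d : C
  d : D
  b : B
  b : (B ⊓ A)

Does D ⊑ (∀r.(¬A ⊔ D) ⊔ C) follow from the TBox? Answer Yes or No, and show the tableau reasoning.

Yes

1. D ⊑ (∀r.(¬A ⊔ D) ⊔ C)  ⇔  (D ⊓ (∃r.(A ⊓ ¬D) ⊓ ¬C)) unsat w.r.t. T
   all branches close; clash {A, ¬A} at x₀
2. Hence D ⊑ (∀r.(¬A ⊔ D) ⊔ C): entailed.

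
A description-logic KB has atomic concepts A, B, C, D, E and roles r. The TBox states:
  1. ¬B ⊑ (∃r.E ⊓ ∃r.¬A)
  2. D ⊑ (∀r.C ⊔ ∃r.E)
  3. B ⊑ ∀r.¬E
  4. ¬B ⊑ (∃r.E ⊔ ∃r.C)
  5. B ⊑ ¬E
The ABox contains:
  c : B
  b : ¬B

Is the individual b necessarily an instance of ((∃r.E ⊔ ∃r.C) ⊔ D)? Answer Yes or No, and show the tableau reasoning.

Yes

1. b : ((∃r.E ⊔ ∃r.C) ⊔ D)?  L(b) = {¬B} ∪ {((∀r.¬E ⊓ ∀r.¬C) ⊓ ¬D)}
   clash {E, ¬E} at an ∃-successor — b ∈ ((∃r.E ⊔ ∃r.C) ⊔ D)
2. Hence b : ((∃r.E ⊔ ∃r.C) ⊔ D): entailed.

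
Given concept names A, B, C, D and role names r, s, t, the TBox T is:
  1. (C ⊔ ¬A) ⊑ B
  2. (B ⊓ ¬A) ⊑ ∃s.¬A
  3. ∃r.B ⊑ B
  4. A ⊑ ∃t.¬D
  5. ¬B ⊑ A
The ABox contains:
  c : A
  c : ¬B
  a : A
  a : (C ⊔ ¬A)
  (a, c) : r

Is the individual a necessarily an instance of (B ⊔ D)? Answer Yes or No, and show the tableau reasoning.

1. a : (B ⊔ D)?  L(a) = {A, (C ⊔ ¬A)} ∪ {(¬B ⊓ ¬D)}
   clash {A, ¬A} at a — a ∈ (B ⊔ D)
2. Hence a : (B ⊔ D): entailed.

Yes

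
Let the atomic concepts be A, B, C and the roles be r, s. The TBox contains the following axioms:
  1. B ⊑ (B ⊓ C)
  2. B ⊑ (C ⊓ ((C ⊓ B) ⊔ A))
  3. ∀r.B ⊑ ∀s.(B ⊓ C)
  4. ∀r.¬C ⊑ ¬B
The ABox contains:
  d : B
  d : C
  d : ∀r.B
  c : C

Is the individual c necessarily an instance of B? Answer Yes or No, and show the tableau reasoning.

1. c : B?  L(c) = {C} ∪ {¬B}
   open: L(c) ⊇ {C, ¬B, ∃r.¬B} (+ ∃-successors) — c ∉ B possible
2. Hence c : B: not entailed.

No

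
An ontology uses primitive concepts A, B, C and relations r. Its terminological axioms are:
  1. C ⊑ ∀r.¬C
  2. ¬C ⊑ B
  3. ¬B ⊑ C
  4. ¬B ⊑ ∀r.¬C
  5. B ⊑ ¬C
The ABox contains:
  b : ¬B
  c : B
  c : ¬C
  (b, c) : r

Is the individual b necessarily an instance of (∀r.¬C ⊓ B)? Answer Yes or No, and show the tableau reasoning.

1. b : (∀r.¬C ⊓ B)?  L(b) = {¬B} ∪ {(∃r.C ⊔ ¬B)}
   apply at b: ¬B⊑C; ¬B⊑∀r.¬C
   open: L(b) ⊇ {C, ¬B, ∀r.¬C} — b ∉ (∀r.¬C ⊓ B) possible
2. Hence b : (∀r.¬C ⊓ B): not entailed.

No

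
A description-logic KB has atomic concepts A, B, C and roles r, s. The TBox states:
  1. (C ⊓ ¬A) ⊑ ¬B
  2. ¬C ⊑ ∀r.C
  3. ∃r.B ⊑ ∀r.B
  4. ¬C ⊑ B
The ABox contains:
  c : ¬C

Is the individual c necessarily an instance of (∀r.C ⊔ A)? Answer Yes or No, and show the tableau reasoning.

1. c : (∀r.C ⊔ A)?  L(c) = {¬C} ∪ {(∃r.¬C ⊓ ¬A)}
   clash {B, ¬B} at c — c ∈ (∀r.C ⊔ A)
2. Hence c : (∀r.C ⊔ A): entailed.

Yes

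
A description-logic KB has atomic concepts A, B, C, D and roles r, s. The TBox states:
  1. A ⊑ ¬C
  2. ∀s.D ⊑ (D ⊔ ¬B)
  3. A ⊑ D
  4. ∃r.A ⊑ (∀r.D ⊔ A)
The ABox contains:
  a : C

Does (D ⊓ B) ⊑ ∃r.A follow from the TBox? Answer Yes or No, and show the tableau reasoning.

1. (D ⊓ B) ⊑ ∃r.A  ⇔  ((D ⊓ B) ⊓ ∀r.¬A) unsat w.r.t. T
   open: L(x₀) ⊇ {B, D, ¬A, ∀r.¬A, ∃s.¬D} (+ ∃-successors)
2. Hence (D ⊓ B) ⊑ ∃r.A: not entailed.

No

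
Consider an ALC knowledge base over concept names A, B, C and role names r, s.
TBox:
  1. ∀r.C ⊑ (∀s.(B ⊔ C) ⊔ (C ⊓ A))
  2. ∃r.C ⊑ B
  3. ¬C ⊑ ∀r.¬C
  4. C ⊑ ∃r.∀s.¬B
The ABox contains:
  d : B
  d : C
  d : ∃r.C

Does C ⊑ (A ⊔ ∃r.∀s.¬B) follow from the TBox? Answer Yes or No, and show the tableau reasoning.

Yes

1. C ⊑ (A ⊔ ∃r.∀s.¬B)  ⇔  (C ⊓ (¬A ⊓ ∀r.∃s.B)) unsat w.r.t. T
   all branches close; clash {A, ¬A} at x₀
2. Hence C ⊑ (A ⊔ ∃r.∀s.¬B): entailed.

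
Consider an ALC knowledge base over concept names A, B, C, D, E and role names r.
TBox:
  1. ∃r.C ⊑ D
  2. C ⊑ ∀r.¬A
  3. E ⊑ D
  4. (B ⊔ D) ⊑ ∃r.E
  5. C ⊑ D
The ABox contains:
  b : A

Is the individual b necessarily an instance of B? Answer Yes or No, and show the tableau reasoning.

1. b : B?  L(b) = {A} ∪ {¬B}
   open: L(b) ⊇ {A, ¬B, ¬C, ¬D, ¬E, …} — b ∉ B possible
2. Hence b : B: not entailed.

No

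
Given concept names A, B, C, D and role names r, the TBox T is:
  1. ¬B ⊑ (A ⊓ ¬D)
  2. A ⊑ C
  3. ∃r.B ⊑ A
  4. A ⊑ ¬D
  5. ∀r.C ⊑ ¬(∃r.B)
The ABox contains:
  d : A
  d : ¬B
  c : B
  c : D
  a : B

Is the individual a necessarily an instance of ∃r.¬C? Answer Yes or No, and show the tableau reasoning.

No

1. a : ∃r.¬C?  L(a) = {B} ∪ {∀r.C}
   apply at a: ∀r.C⊑¬(∃r.B)
   open: L(a) ⊇ {B, ¬A, ∀r.C, ∀r.¬B} — a ∉ ∃r.¬C possible
2. Hence a : ∃r.¬C: not entailed.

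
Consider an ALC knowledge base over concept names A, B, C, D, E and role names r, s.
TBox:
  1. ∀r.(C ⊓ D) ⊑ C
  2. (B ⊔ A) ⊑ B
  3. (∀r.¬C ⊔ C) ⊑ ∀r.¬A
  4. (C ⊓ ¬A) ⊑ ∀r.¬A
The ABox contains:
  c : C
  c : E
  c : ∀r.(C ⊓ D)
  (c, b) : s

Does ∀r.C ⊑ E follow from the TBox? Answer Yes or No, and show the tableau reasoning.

1. ∀r.C ⊑ E  ⇔  (∀r.C ⊓ ¬E) unsat w.r.t. T
   open: L(x₀) ⊇ {¬A, ¬B, ¬C, ¬E, ∀r.C, …} (+ ∃-successors)
2. Hence ∀r.C ⊑ E: not entailed.

No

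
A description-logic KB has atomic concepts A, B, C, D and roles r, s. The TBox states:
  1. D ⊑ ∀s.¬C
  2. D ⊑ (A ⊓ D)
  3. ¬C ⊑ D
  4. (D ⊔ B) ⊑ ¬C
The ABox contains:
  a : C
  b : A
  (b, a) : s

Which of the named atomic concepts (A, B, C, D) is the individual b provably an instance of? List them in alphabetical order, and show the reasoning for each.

1. b : A?  L(b) = {A} ∪ {¬A}
   clash {A, ¬A} at b — b ∈ A
2. b : B?  L(b) = {A} ∪ {¬B}
   open: L(b) ⊇ {A, C, ¬B, ¬D} — b ∉ B possible
3. b : C?  L(b) = {A} ∪ {¬C}
   clash {C, ¬C} at a — b ∈ C
4. b : D?  L(b) = {A} ∪ {¬D}
   open: L(b) ⊇ {A, C, ¬B, ¬D} — b ∉ D possible
5. Entailed for b: {A, C}

{A, C}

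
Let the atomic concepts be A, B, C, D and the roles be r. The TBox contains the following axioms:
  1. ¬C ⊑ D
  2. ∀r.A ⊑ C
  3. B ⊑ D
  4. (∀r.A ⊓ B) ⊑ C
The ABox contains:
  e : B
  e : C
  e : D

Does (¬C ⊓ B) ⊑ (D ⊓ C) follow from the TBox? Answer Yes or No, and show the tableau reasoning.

No

1. (¬C ⊓ B) ⊑ (D ⊓ C)  ⇔  ((¬C ⊓ B) ⊓ (¬D ⊔ ¬C)) unsat w.r.t. T
   apply at x₀: ¬C⊑D; B⊑D
   open: L(x₀) ⊇ {B, D, ¬C, ∃r.¬A} (+ ∃-successors)
2. Hence (¬C ⊓ B) ⊑ (D ⊓ C): not entailed.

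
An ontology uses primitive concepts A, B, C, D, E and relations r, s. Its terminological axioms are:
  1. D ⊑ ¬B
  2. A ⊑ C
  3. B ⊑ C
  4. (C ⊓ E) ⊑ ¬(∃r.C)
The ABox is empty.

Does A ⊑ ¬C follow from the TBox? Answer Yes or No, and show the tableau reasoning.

No

1. A ⊑ ¬C  ⇔  (A ⊓ C) unsat w.r.t. T
   open: L(x₀) ⊇ {A, C, ¬D, ¬E}
2. Hence A ⊑ ¬C: not entailed.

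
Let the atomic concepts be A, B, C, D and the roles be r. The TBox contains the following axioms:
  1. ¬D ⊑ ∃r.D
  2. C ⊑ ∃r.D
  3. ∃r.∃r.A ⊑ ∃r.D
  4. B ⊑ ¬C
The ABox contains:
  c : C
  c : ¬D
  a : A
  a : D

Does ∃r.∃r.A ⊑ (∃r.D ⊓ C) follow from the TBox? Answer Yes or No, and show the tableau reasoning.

No

1. ∃r.∃r.A ⊑ (∃r.D ⊓ C)  ⇔  (∃r.∃r.A ⊓ (∀r.¬D ⊔ ¬C)) unsat w.r.t. T
   apply at x₀: ∃r.∃r.A⊑∃r.D
   open: L(x₀) ⊇ {D, ¬B, ¬C, ∃r.D, ∃r.∃r.A} (+ ∃-successors)
2. Hence ∃r.∃r.A ⊑ (∃r.D ⊓ C): not entailed.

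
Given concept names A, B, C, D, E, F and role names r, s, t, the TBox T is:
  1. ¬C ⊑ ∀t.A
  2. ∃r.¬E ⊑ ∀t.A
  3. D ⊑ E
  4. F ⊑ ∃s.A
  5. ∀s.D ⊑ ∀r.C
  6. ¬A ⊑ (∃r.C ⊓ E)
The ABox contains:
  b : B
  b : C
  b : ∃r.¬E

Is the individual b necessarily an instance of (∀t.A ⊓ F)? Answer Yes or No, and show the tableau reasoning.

No

1. b : (∀t.A ⊓ F)?  L(b) = {B, C, ∃r.¬E} ∪ {(∃t.¬A ⊔ ¬F)}
   apply at b: ∃r.¬E⊑∀t.A
   open: L(b) ⊇ {A, B, C, ¬D, ¬F, …} (+ ∃-successors) — b ∉ (∀t.A ⊓ F) possible
2. Hence b : (∀t.A ⊓ F): not entailed.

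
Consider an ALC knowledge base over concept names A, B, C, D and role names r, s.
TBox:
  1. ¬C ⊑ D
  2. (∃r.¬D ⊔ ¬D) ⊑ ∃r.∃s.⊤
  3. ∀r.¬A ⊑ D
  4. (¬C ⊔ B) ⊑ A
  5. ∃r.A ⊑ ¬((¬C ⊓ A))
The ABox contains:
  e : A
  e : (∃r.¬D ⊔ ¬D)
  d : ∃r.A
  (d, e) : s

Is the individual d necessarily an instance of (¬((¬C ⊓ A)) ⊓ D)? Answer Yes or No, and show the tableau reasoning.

1. d : (¬((¬C ⊓ A)) ⊓ D)?  L(d) = {∃r.A} ∪ {((¬C ⊓ A) ⊔ ¬D)}
   apply at d: ∃r.A⊑¬((¬C ⊓ A))
   open: L(d) ⊇ {C, ¬B, ¬D, ∃r.A, ∃r.∃s.⊤} (+ ∃-successors) — d ∉ (¬((¬C ⊓ A)) ⊓ D) possible
2. Hence d : (¬((¬C ⊓ A)) ⊓ D): not entailed.

No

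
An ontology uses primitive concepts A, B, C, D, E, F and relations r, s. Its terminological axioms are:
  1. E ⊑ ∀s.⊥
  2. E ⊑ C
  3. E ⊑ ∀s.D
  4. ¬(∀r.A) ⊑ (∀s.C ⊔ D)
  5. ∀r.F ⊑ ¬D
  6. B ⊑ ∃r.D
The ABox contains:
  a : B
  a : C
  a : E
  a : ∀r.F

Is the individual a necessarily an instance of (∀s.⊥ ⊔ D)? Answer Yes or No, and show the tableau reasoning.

Yes

1. a : (∀s.⊥ ⊔ D)?  L(a) = {B, C, E, ∀r.F} ∪ {(∃s.⊤ ⊓ ¬D)}
   clash {D, ¬D} at a — a ∈ (∀s.⊥ ⊔ D)
2. Hence a : (∀s.⊥ ⊔ D): entailed.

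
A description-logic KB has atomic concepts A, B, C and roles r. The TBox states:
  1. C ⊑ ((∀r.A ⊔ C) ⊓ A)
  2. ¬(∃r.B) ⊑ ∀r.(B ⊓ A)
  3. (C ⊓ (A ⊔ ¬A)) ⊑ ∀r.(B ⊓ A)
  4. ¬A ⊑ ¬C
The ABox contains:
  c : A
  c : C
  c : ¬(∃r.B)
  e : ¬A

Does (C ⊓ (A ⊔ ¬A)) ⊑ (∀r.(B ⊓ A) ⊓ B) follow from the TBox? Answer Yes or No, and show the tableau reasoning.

1. (C ⊓ (A ⊔ ¬A)) ⊑ (∀r.(B ⊓ A) ⊓ B)  ⇔  ((C ⊓ (A ⊔ ¬A)) ⊓ (∃r.(¬B ⊔ ¬A) ⊔ ¬B)) unsat w.r.t. T
   apply at x₀: C⊑((∀r.A ⊔ C) ⊓ A); (C ⊓ (A ⊔ ¬A))⊑∀r.(B ⊓ A)
   open: L(x₀) ⊇ {A, C, ¬B, ∀r.(B ⊓ A), ∃r.B} (+ ∃-successors)
2. Hence (C ⊓ (A ⊔ ¬A)) ⊑ (∀r.(B ⊓ A) ⊓ B): not entailed.

No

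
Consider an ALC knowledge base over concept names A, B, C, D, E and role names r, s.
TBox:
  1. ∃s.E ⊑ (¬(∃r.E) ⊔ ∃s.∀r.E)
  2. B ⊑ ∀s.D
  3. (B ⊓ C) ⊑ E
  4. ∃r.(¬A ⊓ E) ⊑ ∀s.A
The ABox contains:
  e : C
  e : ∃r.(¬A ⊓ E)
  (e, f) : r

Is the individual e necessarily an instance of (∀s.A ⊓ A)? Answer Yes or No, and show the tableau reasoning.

1. e : (∀s.A ⊓ A)?  L(e) = {C, ∃r.(¬A ⊓ E)} ∪ {(∃s.¬A ⊔ ¬A)}
   apply at e: ∃r.(¬A ⊓ E)⊑∀s.A
   open: L(e) ⊇ {C, ¬A, ¬B, ∀s.A, ∀s.¬E, …} (+ ∃-successors) — e ∉ (∀s.A ⊓ A) possible
2. Hence e : (∀s.A ⊓ A): not entailed.

No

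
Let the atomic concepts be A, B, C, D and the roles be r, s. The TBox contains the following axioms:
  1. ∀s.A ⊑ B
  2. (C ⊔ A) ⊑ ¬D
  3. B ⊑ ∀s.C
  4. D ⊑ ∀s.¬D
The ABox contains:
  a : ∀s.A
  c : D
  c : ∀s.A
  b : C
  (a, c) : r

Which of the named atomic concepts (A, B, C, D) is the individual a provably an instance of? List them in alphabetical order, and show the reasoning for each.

{B}

1. a : A?  L(a) = {∀s.A} ∪ {¬A}
   apply at a: ∀s.A⊑B
   open: L(a) ⊇ {B, ¬A, ¬C, ¬D, ∀s.A, …} — a ∉ A possible
2. a : B?  L(a) = {∀s.A} ∪ {¬B}
   clash {B, ¬B} at a — a ∈ B
3. a : C?  L(a) = {∀s.A} ∪ {¬C}
   apply at a: ∀s.A⊑B
   open: L(a) ⊇ {B, ¬A, ¬C, ¬D, ∀s.A, …} — a ∉ C possible
4. a : D?  L(a) = {∀s.A} ∪ {¬D}
   apply at a: ∀s.A⊑B
   open: L(a) ⊇ {B, ¬D, ∀s.A, ∀s.C} — a ∉ D possible
5. Entailed for a: {B}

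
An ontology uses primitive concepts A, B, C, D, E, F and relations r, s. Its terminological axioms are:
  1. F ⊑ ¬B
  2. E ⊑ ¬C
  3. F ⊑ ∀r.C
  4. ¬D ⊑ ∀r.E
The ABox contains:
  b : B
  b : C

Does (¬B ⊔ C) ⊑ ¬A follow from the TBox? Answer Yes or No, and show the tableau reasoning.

1. (¬B ⊔ C) ⊑ ¬A  ⇔  ((¬B ⊔ C) ⊓ A) unsat w.r.t. T
   open: L(x₀) ⊇ {A, D, ¬B, ¬E, ¬F}
2. Hence (¬B ⊔ C) ⊑ ¬A: not entailed.

No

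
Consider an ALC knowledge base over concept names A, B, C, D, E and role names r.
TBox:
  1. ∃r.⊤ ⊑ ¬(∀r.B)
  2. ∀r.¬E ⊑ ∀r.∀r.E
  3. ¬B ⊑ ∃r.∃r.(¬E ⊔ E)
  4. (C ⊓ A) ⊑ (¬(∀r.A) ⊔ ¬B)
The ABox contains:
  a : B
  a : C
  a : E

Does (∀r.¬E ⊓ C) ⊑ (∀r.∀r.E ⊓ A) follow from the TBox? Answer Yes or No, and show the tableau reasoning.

No

1. (∀r.¬E ⊓ C) ⊑ (∀r.∀r.E ⊓ A)  ⇔  ((∀r.¬E ⊓ C) ⊓ (∃r.∃r.¬E ⊔ ¬A)) unsat w.r.t. T
   apply at x₀: ∀r.¬E⊑∀r.∀r.E
   open: L(x₀) ⊇ {B, C, ¬A, ∀r.¬E, ∀r.∀r.E, …}
2. Hence (∀r.¬E ⊓ C) ⊑ (∀r.∀r.E ⊓ A): not entailed.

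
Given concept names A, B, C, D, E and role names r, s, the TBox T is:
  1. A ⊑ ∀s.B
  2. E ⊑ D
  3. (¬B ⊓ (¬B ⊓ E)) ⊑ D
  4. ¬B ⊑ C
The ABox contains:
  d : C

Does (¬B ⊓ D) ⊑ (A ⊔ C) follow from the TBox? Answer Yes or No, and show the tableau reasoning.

1. (¬B ⊓ D) ⊑ (A ⊔ C)  ⇔  ((¬B ⊓ D) ⊓ (¬A ⊓ ¬C)) unsat w.r.t. T
   all branches close; clash {C, ¬C} at x₀
2. Hence (¬B ⊓ D) ⊑ (A ⊔ C): entailed.

Yes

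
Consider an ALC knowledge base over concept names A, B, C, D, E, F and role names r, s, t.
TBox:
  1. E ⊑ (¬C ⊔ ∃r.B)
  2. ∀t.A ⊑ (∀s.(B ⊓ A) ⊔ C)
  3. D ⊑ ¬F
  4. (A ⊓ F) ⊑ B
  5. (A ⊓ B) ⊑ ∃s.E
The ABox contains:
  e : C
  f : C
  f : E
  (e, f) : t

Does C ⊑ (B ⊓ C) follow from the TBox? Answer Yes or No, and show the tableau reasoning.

1. C ⊑ (B ⊓ C)  ⇔  (C ⊓ (¬B ⊔ ¬C)) unsat w.r.t. T
   open: L(x₀) ⊇ {C, ¬A, ¬B, ¬D, ¬E, …} (+ ∃-successors)
2. Hence C ⊑ (B ⊓ C): not entailed.

No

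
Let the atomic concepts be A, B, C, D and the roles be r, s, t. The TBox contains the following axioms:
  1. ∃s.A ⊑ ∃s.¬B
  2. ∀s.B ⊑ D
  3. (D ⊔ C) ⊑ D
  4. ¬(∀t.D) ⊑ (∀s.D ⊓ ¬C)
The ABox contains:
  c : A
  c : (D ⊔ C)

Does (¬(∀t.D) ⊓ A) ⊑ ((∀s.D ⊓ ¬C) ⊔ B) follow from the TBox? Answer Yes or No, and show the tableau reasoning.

1. (¬(∀t.D) ⊓ A) ⊑ ((∀s.D ⊓ ¬C) ⊔ B)  ⇔  ((∃t.¬D ⊓ A) ⊓ ((∃s.¬D ⊔ C) ⊓ ¬B)) unsat w.r.t. T
   all branches close; clash {C, ¬C} at x₀
2. Hence (¬(∀t.D) ⊓ A) ⊑ ((∀s.D ⊓ ¬C) ⊔ B): entailed.

Yes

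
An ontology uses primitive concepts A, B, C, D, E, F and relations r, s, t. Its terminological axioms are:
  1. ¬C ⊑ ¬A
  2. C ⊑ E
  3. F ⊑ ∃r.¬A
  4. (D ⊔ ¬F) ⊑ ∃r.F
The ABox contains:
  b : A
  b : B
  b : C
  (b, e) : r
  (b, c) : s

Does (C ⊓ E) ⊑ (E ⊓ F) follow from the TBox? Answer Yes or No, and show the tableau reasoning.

No

1. (C ⊓ E) ⊑ (E ⊓ F)  ⇔  ((C ⊓ E) ⊓ (¬E ⊔ ¬F)) unsat w.r.t. T
   open: L(x₀) ⊇ {C, E, ¬F, ∃r.F} (+ ∃-successors)
2. Hence (C ⊓ E) ⊑ (E ⊓ F): not entailed.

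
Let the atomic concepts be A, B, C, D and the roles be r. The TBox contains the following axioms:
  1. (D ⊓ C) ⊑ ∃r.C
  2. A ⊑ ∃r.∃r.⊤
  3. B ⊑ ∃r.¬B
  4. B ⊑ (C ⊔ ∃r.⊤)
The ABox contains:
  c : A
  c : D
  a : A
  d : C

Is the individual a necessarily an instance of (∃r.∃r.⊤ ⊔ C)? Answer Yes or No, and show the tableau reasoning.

Yes

1. a : (∃r.∃r.⊤ ⊔ C)?  L(a) = {A} ∪ {(∀r.∀r.⊥ ⊓ ¬C)}
   clash ⊥ at an ∃-successor — a ∈ (∃r.∃r.⊤ ⊔ C)
2. Hence a : (∃r.∃r.⊤ ⊔ C): entailed.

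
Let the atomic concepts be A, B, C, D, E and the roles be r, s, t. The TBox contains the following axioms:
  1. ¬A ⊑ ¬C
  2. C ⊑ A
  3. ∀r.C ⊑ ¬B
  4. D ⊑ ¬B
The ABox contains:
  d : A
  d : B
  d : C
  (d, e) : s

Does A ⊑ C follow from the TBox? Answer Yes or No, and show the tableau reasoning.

No

1. A ⊑ C  ⇔  (A ⊓ ¬C) unsat w.r.t. T
   open: L(x₀) ⊇ {A, ¬C, ¬D, ∃r.¬C} (+ ∃-successors)
2. Hence A ⊑ C: not entailed.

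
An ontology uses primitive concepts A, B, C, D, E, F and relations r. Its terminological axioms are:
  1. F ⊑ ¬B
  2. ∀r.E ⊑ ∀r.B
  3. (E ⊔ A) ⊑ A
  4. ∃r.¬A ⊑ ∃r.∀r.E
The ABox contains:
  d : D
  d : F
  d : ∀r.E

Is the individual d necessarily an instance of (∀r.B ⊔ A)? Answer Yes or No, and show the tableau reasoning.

1. d : (∀r.B ⊔ A)?  L(d) = {D, F, ∀r.E} ∪ {(∃r.¬B ⊓ ¬A)}
   clash {A, ¬A} at d — d ∈ (∀r.B ⊔ A)
2. Hence d : (∀r.B ⊔ A): entailed.

Yes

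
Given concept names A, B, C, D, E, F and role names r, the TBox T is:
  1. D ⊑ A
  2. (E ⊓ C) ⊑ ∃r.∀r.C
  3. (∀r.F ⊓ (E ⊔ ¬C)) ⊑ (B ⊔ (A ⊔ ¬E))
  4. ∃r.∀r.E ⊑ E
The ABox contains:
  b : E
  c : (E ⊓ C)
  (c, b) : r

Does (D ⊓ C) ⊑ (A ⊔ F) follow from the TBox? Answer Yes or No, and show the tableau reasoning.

Yes

1. (D ⊓ C) ⊑ (A ⊔ F)  ⇔  ((D ⊓ C) ⊓ (¬A ⊓ ¬F)) unsat w.r.t. T
   all branches close; clash {A, ¬A} at x₀
2. Hence (D ⊓ C) ⊑ (A ⊔ F): entailed.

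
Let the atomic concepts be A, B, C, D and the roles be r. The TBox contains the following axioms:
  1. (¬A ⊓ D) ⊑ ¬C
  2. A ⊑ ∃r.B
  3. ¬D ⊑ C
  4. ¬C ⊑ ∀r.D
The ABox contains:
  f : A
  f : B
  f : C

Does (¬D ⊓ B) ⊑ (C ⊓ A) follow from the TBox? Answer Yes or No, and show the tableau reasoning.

1. (¬D ⊓ B) ⊑ (C ⊓ A)  ⇔  ((¬D ⊓ B) ⊓ (¬C ⊔ ¬A)) unsat w.r.t. T
   apply at x₀: ¬D⊑C
   open: L(x₀) ⊇ {B, C, ¬A, ¬D}
2. Hence (¬D ⊓ B) ⊑ (C ⊓ A): not entailed.

No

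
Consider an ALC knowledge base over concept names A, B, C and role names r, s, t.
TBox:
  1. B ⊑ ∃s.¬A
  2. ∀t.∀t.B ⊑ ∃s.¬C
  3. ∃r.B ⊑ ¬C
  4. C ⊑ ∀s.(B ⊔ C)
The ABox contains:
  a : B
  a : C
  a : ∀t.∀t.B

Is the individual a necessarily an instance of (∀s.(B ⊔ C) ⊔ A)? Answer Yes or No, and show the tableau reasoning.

Yes

1. a : (∀s.(B ⊔ C) ⊔ A)?  L(a) = {B, C, ∀t.∀t.B} ∪ {(∃s.(¬B ⊓ ¬C) ⊓ ¬A)}
   clash {C, ¬C} at a — a ∈ (∀s.(B ⊔ C) ⊔ A)
2. Hence a : (∀s.(B ⊔ C) ⊔ A): entailed.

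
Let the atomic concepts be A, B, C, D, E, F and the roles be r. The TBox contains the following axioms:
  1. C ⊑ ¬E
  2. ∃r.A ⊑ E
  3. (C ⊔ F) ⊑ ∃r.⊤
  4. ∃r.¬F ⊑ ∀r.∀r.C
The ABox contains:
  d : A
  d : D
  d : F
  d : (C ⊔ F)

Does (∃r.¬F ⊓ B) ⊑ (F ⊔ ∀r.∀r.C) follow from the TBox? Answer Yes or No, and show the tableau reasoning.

Yes

1. (∃r.¬F ⊓ B) ⊑ (F ⊔ ∀r.∀r.C)  ⇔  ((∃r.¬F ⊓ B) ⊓ (¬F ⊓ ∃r.∃r.¬C)) unsat w.r.t. T
   all branches close; clash {E, ¬E} at x₀
2. Hence (∃r.¬F ⊓ B) ⊑ (F ⊔ ∀r.∀r.C): entailed.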